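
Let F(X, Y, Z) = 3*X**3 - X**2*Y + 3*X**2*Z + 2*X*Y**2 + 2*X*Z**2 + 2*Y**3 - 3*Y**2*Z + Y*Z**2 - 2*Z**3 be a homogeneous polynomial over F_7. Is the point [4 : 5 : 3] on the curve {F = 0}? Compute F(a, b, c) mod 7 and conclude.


F(4,5,3) ≡ 5 (mod 7); P is NOT on the curve.

Evaluate F(4, 5, 3) term-by-term (mod 7).
  3*X**3 ↦ 3·64·1·1 = 192
  -X**2*Y ↦ -1·16·5·1 = -80
  3*X**2*Z ↦ 3·16·1·3 = 144
  2*X*Y**2 ↦ 2·4·25·1 = 200
  2*X*Z**2 ↦ 2·4·1·9 = 72
  2*Y**3 ↦ 2·1·125·1 = 250
  -3*Y**2*Z ↦ -3·1·25·3 = -225
  Y*Z**2 ↦ 1·1·5·9 = 45
  -2*Z**3 ↦ -2·1·1·27 = -54
Sum: F(4, 5, 3) = (192) + (-80) + (144) + (200) + (72) + (250) + (-225) + (45) + (-54) = 544.
Reducing mod 7: 544 ≡ 5 (mod 7).
Since F(a, b, c) ≡ 5 ≠ 0 (mod 7), P does NOT lie on the curve.


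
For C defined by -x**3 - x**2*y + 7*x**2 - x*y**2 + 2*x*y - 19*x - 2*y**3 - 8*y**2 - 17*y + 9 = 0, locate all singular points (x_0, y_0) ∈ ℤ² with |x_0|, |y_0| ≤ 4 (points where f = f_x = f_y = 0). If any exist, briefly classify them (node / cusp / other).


Singular points: {(3, -2)}; classification: cusp.

Compute partial derivatives:
  f_x = -3*x**2 - 2*x*y + 14*x - y**2 + 2*y - 19.
  f_y = -x**2 - 2*x*y + 2*x - 6*y**2 - 16*y - 17.
Scan x_0 ∈ {−4, ..., 4}. For each x_0, f_y(x_0, y) is a polynomial in y; find its integer roots y ∈ {−4, ..., 4}, then test f_x and f at those candidates.
  x = -4: f_y(-4, y) = -6*y**2 - 8*y - 41; no integer root y with |y| ≤ 4.
  x = -3: f_y(-3, y) = -6*y**2 - 10*y - 32; no integer root y with |y| ≤ 4.
  x = -2: f_y(-2, y) = -6*y**2 - 12*y - 25; no integer root y with |y| ≤ 4.
  x = -1: f_y(-1, y) = -6*y**2 - 14*y - 20; no integer root y with |y| ≤ 4.
  x = 0: f_y(0, y) = -6*y**2 - 16*y - 17; no integer root y with |y| ≤ 4.
  x = 1: f_y(1, y) = -6*y**2 - 18*y - 16; no integer root y with |y| ≤ 4.
  x = 2: f_y(2, y) = -6*y**2 - 20*y - 17; no integer root y with |y| ≤ 4.
  x = 3: f_y(3, y) = -6*y**2 - 22*y - 20; vanishes at y ∈ {-2}. (3, -2): f_x = 0, f = 0 — SINGULAR.
  x = 4: f_y(4, y) = -6*y**2 - 24*y - 25; no integer root y with |y| ≤ 4.
Only singular point on the grid: (3, -2).
Classify: substitute x = 3 + u, y = -2 + v and expand: f = -u**3 - u**2*v - u*v**2 - 2*v**3 + v**2.
No constant or linear terms (consistent with a singular point). Quadratic part: v**2. Cubic part: -u**3 - u**2*v - u*v**2 - 2*v**3.
The quadratic part v**2 is a perfect square, so there is a single (double) tangent line v = 0, i.e. y = -2. Restricting the cubic part to that line (v = 0) leaves -u**3 ≠ 0, so f is not divisible by v and the branch is v² ≈ u**3 to lowest order — this is a cusp.
Classification: cusp.


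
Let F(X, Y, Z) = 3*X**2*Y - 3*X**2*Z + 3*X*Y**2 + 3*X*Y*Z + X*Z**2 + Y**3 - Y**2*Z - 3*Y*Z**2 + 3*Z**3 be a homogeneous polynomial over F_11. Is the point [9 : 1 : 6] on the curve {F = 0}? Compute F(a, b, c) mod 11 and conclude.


F(9,1,6) ≡ 9 (mod 11); P is NOT on the curve.

Evaluate F(9, 1, 6) term-by-term (mod 11).
  3*X**2*Y ↦ 3·81·1·1 = 243
  -3*X**2*Z ↦ -3·81·1·6 = -1458
  3*X*Y**2 ↦ 3·9·1·1 = 27
  3*X*Y*Z ↦ 3·9·1·6 = 162
  X*Z**2 ↦ 1·9·1·36 = 324
  Y**3 ↦ 1·1·1·1 = 1
  -Y**2*Z ↦ -1·1·1·6 = -6
  -3*Y*Z**2 ↦ -3·1·1·36 = -108
  3*Z**3 ↦ 3·1·1·216 = 648
Sum: F(9, 1, 6) = (243) + (-1458) + (27) + (162) + (324) + (1) + (-6) + (-108) + (648) = -167.
Reducing mod 11: -167 ≡ 9 (mod 11).
Since F(a, b, c) ≡ 9 ≠ 0 (mod 11), P does NOT lie on the curve.


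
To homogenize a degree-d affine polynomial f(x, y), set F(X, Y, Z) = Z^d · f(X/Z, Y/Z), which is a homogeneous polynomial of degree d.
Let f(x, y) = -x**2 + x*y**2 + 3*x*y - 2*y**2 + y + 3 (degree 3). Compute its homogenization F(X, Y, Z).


F(X, Y, Z) = -X**2*Z + X*Y**2 + 3*X*Y*Z - 2*Y**2*Z + Y*Z**2 + 3*Z**3

deg(f) = 3.
Substitute x = X/Z, y = Y/Z into f, then multiply by Z^3.
  monomial -1·x^2·y^0 ↦ -1·X^2·Y^0·Z^1.
  monomial 1·x^1·y^2 ↦ 1·X^1·Y^2·Z^0.
  monomial 3·x^1·y^1 ↦ 3·X^1·Y^1·Z^1.
  monomial -2·x^0·y^2 ↦ -2·X^0·Y^2·Z^1.
  monomial 1·x^0·y^1 ↦ 1·X^0·Y^1·Z^2.
  monomial 3·x^0·y^0 ↦ 3·X^0·Y^0·Z^3.
Collecting: F(X, Y, Z) = -X**2*Z + X*Y**2 + 3*X*Y*Z - 2*Y**2*Z + Y*Z**2 + 3*Z**3.


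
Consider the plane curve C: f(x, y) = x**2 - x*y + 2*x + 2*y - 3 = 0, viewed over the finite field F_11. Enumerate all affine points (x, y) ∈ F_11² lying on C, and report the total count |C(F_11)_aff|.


Affine F_11-points: {(0, 7), (1, 0), (3, 1), (4, 5), (5, 7), (6, 3), (7, 1), (8, 0), (9, 9), (10, 5)}; count = 10.

For each of the 121 pairs (x, y) ∈ F_11², evaluate f(x, y) mod 11. Record the zeros.
  x = 0: [0↦8, 1↦10, 2↦1, 3↦3, 4↦5, 5↦7, 6↦9, 7↦0, 8↦2, 9↦4, 10↦6]  zeros at y ∈ {7}
  x = 1: [0↦0, 1↦1, 2↦2, 3↦3, 4↦4, 5↦5, 6↦6, 7↦7, 8↦8, 9↦9, 10↦10]  zeros at y ∈ {0}
  x = 2: [0↦5, 1↦5, 2↦5, 3↦5, 4↦5, 5↦5, 6↦5, 7↦5, 8↦5, 9↦5, 10↦5]  zeros at y ∈ ∅
  x = 3: [0↦1, 1↦0, 2↦10, 3↦9, 4↦8, 5↦7, 6↦6, 7↦5, 8↦4, 9↦3, 10↦2]  zeros at y ∈ {1}
  x = 4: [0↦10, 1↦8, 2↦6, 3↦4, 4↦2, 5↦0, 6↦9, 7↦7, 8↦5, 9↦3, 10↦1]  zeros at y ∈ {5}
  x = 5: [0↦10, 1↦7, 2↦4, 3↦1, 4↦9, 5↦6, 6↦3, 7↦0, 8↦8, 9↦5, 10↦2]  zeros at y ∈ {7}
  x = 6: [0↦1, 1↦8, 2↦4, 3↦0, 4↦7, 5↦3, 6↦10, 7↦6, 8↦2, 9↦9, 10↦5]  zeros at y ∈ {3}
  x = 7: [0↦5, 1↦0, 2↦6, 3↦1, 4↦7, 5↦2, 6↦8, 7↦3, 8↦9, 9↦4, 10↦10]  zeros at y ∈ {1}
  x = 8: [0↦0, 1↦5, 2↦10, 3↦4, 4↦9, 5↦3, 6↦8, 7↦2, 8↦7, 9↦1, 10↦6]  zeros at y ∈ {0}
  x = 9: [0↦8, 1↦1, 2↦5, 3↦9, 4↦2, 5↦6, 6↦10, 7↦3, 8↦7, 9↦0, 10↦4]  zeros at y ∈ {9}
  x = 10: [0↦7, 1↦10, 2↦2, 3↦5, 4↦8, 5↦0, 6↦3, 7↦6, 8↦9, 9↦1, 10↦4]  zeros at y ∈ {5}
Collecting zeros: affine points = {(0, 7), (1, 0), (3, 1), (4, 5), (5, 7), (6, 3), (7, 1), (8, 0), (9, 9), (10, 5)}.
Total count |C(F_11)_aff| = 10.


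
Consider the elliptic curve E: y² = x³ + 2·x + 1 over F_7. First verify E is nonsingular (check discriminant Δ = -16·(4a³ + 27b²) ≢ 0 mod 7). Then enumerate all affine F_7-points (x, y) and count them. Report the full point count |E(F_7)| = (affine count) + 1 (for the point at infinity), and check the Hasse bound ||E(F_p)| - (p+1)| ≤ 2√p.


Affine points = {(0, 1), (0, 6), (1, 2), (1, 5)}; affine count = 4; |E(F_7)| = 5.

Discriminant check: Δ ∝ 4a³ + 27b² = 4·2³ + 27·1² = 4·8 + 27·1 ≡ 3 (mod 7). Nonzero ⇒ E is nonsingular.
For each x ∈ F_7, compute rhs = x³ + 2·x + 1 mod 7, then count y ∈ F_7 with y² ≡ rhs.
  x = 0: rhs = 1, matching y values: 1, 6 (2 points).
  x = 1: rhs = 4, matching y values: 2, 5 (2 points).
  x = 2: rhs = 6, matching y values: none (0 points).
  x = 3: rhs = 6, matching y values: none (0 points).
  x = 4: rhs = 3, matching y values: none (0 points).
  x = 5: rhs = 3, matching y values: none (0 points).
  x = 6: rhs = 5, matching y values: none (0 points).
Total affine count: 4.
Full point count |E(F_7)| = 4 + 1 = 5.
Hasse bound: |5 − (7+1)| = |-3| = 3 ≤ 2√7 ≈ 5.2915 ✓.


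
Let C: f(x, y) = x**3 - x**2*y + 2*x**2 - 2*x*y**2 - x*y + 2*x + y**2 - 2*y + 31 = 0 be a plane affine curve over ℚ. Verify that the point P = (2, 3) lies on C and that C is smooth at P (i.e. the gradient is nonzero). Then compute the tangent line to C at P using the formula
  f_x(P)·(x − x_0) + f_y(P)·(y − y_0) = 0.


Tangent line at P: -11*x - 26*y + 100 = 0.

Step 1: f(2, 3) = 0, so P lies on C.
Step 2: partial derivatives
  f_x(x, y) = 3*x**2 - 2*x*y + 4*x - 2*y**2 - y + 2, f_y(x, y) = -x**2 - 4*x*y - x + 2*y - 2.
  f_x(P) = -11, f_y(P) = -26 (gradient nonzero, so P is smooth).
Step 3: tangent line at P: -11·(x − 2) + -26·(y − 3) = 0.
Expanding: -11*x - 26*y + 100 = 0.


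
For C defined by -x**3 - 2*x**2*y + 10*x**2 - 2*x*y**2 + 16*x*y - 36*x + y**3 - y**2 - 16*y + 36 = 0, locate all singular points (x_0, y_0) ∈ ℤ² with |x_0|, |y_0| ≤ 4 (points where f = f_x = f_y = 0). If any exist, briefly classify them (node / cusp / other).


Singular points: {(2, 2)}; classification: cusp.

Compute partial derivatives:
  f_x = -3*x**2 - 4*x*y + 20*x - 2*y**2 + 16*y - 36.
  f_y = -2*x**2 - 4*x*y + 16*x + 3*y**2 - 2*y - 16.
Scan x_0 ∈ {−4, ..., 4}. For each x_0, f_y(x_0, y) is a polynomial in y; find its integer roots y ∈ {−4, ..., 4}, then test f_x and f at those candidates.
  x = -4: f_y(-4, y) = 3*y**2 + 14*y - 112; no integer root y with |y| ≤ 4.
  x = -3: f_y(-3, y) = 3*y**2 + 10*y - 82; no integer root y with |y| ≤ 4.
  x = -2: f_y(-2, y) = 3*y**2 + 6*y - 56; no integer root y with |y| ≤ 4.
  x = -1: f_y(-1, y) = 3*y**2 + 2*y - 34; no integer root y with |y| ≤ 4.
  x = 0: f_y(0, y) = 3*y**2 - 2*y - 16; vanishes at y ∈ {-2}. (0, -2): f_x = -76 ≠ 0.
  x = 1: f_y(1, y) = 3*y**2 - 6*y - 2; no integer root y with |y| ≤ 4.
  x = 2: f_y(2, y) = 3*y**2 - 10*y + 8; vanishes at y ∈ {2}. (2, 2): f_x = 0, f = 0 — SINGULAR.
  x = 3: f_y(3, y) = 3*y**2 - 14*y + 14; no integer root y with |y| ≤ 4.
  x = 4: f_y(4, y) = 3*y**2 - 18*y + 16; no integer root y with |y| ≤ 4.
Only singular point on the grid: (2, 2).
Classify: substitute x = 2 + u, y = 2 + v and expand: f = -u**3 - 2*u**2*v - 2*u*v**2 + v**3 + v**2.
No constant or linear terms (consistent with a singular point). Quadratic part: v**2. Cubic part: -u**3 - 2*u**2*v - 2*u*v**2 + v**3.
The quadratic part v**2 is a perfect square, so there is a single (double) tangent line v = 0, i.e. y = 2. Restricting the cubic part to that line (v = 0) leaves -u**3 ≠ 0, so f is not divisible by v and the branch is v² ≈ u**3 to lowest order — this is a cusp.
Classification: cusp.


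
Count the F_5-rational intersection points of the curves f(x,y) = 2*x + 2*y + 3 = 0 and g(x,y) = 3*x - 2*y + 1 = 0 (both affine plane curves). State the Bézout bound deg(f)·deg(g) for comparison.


Common zeros: ∅; count = 0; Bézout bound = 1.

deg(f) = 1, deg(g) = 1, so Bézout bound = 1.
Scan x ∈ F_5. For each x, list the y ∈ F_5 with f(x, y) ≡ 0 and those with g(x, y) ≡ 0 (mod 5); the common zeros in that column are the intersection.
  x = 0: f ≡ 0 at y ∈ {1}; g ≡ 0 at y ∈ {3}; common: ∅.
  x = 1: f ≡ 0 at y ∈ {0}; g ≡ 0 at y ∈ {2}; common: ∅.
  x = 2: f ≡ 0 at y ∈ {4}; g ≡ 0 at y ∈ {1}; common: ∅.
  x = 3: f ≡ 0 at y ∈ {3}; g ≡ 0 at y ∈ {0}; common: ∅.
  x = 4: f ≡ 0 at y ∈ {2}; g ≡ 0 at y ∈ {4}; common: ∅.
Collecting: common zeros = ∅, so the count is 0.
Comparison with the Bézout bound: 0 ≤ 1 = deg(f)·deg(g), as expected for curves with no common component (the affine F_5-count falls short of the bound because intersections may lie at infinity, over extension fields, or carry multiplicity).


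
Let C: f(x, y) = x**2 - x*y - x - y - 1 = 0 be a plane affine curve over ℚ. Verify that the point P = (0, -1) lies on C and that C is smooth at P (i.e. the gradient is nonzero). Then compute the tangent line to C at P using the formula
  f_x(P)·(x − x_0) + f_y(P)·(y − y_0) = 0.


Tangent line at P: -y - 1 = 0.

Step 1: f(0, -1) = 0, so P lies on C.
Step 2: partial derivatives
  f_x(x, y) = 2*x - y - 1, f_y(x, y) = -x - 1.
  f_x(P) = 0, f_y(P) = -1 (gradient nonzero, so P is smooth).
Step 3: tangent line at P: 0·(x − 0) + -1·(y − -1) = 0.
Expanding: -y - 1 = 0.


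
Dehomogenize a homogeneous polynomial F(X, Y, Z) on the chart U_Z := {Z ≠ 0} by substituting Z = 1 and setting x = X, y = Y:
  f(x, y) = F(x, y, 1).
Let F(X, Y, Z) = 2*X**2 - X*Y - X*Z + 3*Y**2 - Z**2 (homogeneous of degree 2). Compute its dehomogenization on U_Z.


f(x, y) = 2*x**2 - x*y - x + 3*y**2 - 1

On U_Z we set Z = 1. Each monomial c·X^i·Y^j·Z^k in F becomes c·x^i·y^j·1^k = c·x^i·y^j.
Substituting Z = 1: F(X, Y, 1) = 2*x**2 - x*y - x + 3*y**2 - 1.
Note: deg(f) ≤ deg(F) = 2; strict inequality happens when F is divisible by Z (lost terms).


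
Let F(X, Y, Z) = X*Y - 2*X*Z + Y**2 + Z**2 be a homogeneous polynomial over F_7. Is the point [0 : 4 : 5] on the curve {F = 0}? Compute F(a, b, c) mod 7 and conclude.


F(0,4,5) ≡ 6 (mod 7); P is NOT on the curve.

Evaluate F(0, 4, 5) term-by-term (mod 7).
  X*Y ↦ 1·0·4·1 = 0
  -2*X*Z ↦ -2·0·1·5 = 0
  Y**2 ↦ 1·1·16·1 = 16
  Z**2 ↦ 1·1·1·25 = 25
Sum: F(0, 4, 5) = (0) + (0) + (16) + (25) = 41.
Reducing mod 7: 41 ≡ 6 (mod 7).
Since F(a, b, c) ≡ 6 ≠ 0 (mod 7), P does NOT lie on the curve.


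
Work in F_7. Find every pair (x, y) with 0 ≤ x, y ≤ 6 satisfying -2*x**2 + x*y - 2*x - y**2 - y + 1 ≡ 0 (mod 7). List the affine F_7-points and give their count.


Affine F_7-points: {(1, 2), (1, 5), (4, 5), (5, 1), (5, 3), (6, 2), (6, 3)}; count = 7.

For each of the 49 pairs (x, y) ∈ F_7², evaluate f(x, y) mod 7. Record the zeros.
  x = 0: [0↦1, 1↦6, 2↦2, 3↦3, 4↦2, 5↦6, 6↦1]  zeros at y ∈ ∅
  x = 1: [0↦4, 1↦3, 2↦0, 3↦2, 4↦2, 5↦0, 6↦3]  zeros at y ∈ {2, 5}
  x = 2: [0↦3, 1↦3, 2↦1, 3↦4, 4↦5, 5↦4, 6↦1]  zeros at y ∈ ∅
  x = 3: [0↦5, 1↦6, 2↦5, 3↦2, 4↦4, 5↦4, 6↦2]  zeros at y ∈ ∅
  x = 4: [0↦3, 1↦5, 2↦5, 3↦3, 4↦6, 5↦0, 6↦6]  zeros at y ∈ {5}
  x = 5: [0↦4, 1↦0, 2↦1, 3↦0, 4↦4, 5↦6, 6↦6]  zeros at y ∈ {1, 3}
  x = 6: [0↦1, 1↦5, 2↦0, 3↦0, 4↦5, 5↦1, 6↦2]  zeros at y ∈ {2, 3}
Collecting zeros: affine points = {(1, 2), (1, 5), (4, 5), (5, 1), (5, 3), (6, 2), (6, 3)}.
Total count |C(F_7)_aff| = 7.


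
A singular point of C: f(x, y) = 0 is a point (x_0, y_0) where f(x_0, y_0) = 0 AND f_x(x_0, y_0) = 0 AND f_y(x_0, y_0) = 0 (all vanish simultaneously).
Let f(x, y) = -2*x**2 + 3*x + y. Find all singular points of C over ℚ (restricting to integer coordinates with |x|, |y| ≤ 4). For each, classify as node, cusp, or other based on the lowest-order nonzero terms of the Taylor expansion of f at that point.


No singular points in the scanned grid; C is smooth there.

Compute partial derivatives:
  f_x = 3 - 4*x.
  f_y = 1.
f_y = 1 is a nonzero constant, so f_y never vanishes: no point (x, y) can satisfy f = f_x = f_y = 0. In particular no (x, y) ∈ {−4, ..., 4}² is singular; the curve is smooth.


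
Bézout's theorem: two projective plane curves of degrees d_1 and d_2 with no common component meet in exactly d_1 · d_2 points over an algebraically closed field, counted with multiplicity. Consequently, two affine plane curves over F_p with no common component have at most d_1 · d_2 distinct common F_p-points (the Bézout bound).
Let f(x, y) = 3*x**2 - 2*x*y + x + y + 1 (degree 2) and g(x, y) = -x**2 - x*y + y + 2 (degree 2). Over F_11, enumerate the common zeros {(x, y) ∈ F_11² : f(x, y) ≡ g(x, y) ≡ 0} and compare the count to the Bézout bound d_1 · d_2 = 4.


Common zeros: ∅; count = 0; Bézout bound = 4.

deg(f) = 2, deg(g) = 2, so Bézout bound = 4.
Scan x ∈ F_11. For each x, list the y ∈ F_11 with f(x, y) ≡ 0 and those with g(x, y) ≡ 0 (mod 11); the common zeros in that column are the intersection.
  x = 0: f ≡ 0 at y ∈ {10}; g ≡ 0 at y ∈ {9}; common: ∅.
  x = 1: f ≡ 0 at y ∈ {5}; g ≡ 0 at y ∈ ∅; common: ∅.
  x = 2: f ≡ 0 at y ∈ {5}; g ≡ 0 at y ∈ {9}; common: ∅.
  x = 3: f ≡ 0 at y ∈ {4}; g ≡ 0 at y ∈ {2}; common: ∅.
  x = 4: f ≡ 0 at y ∈ {6}; g ≡ 0 at y ∈ {10}; common: ∅.
  x = 5: f ≡ 0 at y ∈ {9}; g ≡ 0 at y ∈ {8}; common: ∅.
  x = 6: f ≡ 0 at y ∈ ∅; g ≡ 0 at y ∈ {2}; common: ∅.
  x = 7: f ≡ 0 at y ∈ {6}; g ≡ 0 at y ∈ {5}; common: ∅.
  x = 8: f ≡ 0 at y ∈ {9}; g ≡ 0 at y ∈ {10}; common: ∅.
  x = 9: f ≡ 0 at y ∈ {0}; g ≡ 0 at y ∈ {8}; common: ∅.
  x = 10: f ≡ 0 at y ∈ {10}; g ≡ 0 at y ∈ {5}; common: ∅.
Collecting: common zeros = ∅, so the count is 0.
Comparison with the Bézout bound: 0 ≤ 4 = deg(f)·deg(g), as expected for curves with no common component (the affine F_11-count falls short of the bound because intersections may lie at infinity, over extension fields, or carry multiplicity).


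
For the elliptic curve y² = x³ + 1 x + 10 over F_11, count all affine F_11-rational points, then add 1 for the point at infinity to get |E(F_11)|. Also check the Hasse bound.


Affine points = {(1, 1), (1, 10), (2, 3), (2, 8), (4, 1), (4, 10), (6, 1), (6, 10), (9, 0)}; affine count = 9; |E(F_11)| = 10.

Discriminant check: Δ ∝ 4a³ + 27b² = 4·1³ + 27·10² = 4·1 + 27·100 ≡ 9 (mod 11). Nonzero ⇒ E is nonsingular.
For each x ∈ F_11, compute rhs = x³ + 1·x + 10 mod 11, then count y ∈ F_11 with y² ≡ rhs.
  x = 0: rhs = 10, matching y values: none (0 points).
  x = 1: rhs = 1, matching y values: 1, 10 (2 points).
  x = 2: rhs = 9, matching y values: 3, 8 (2 points).
  x = 3: rhs = 7, matching y values: none (0 points).
  x = 4: rhs = 1, matching y values: 1, 10 (2 points).
  x = 5: rhs = 8, matching y values: none (0 points).
  x = 6: rhs = 1, matching y values: 1, 10 (2 points).
  x = 7: rhs = 8, matching y values: none (0 points).
  x = 8: rhs = 2, matching y values: none (0 points).
  x = 9: rhs = 0, matching y values: 0 (1 points).
  x = 10: rhs = 8, matching y values: none (0 points).
Total affine count: 9.
Full point count |E(F_11)| = 9 + 1 = 10.
Hasse bound: |10 − (11+1)| = |-2| = 2 ≤ 2√11 ≈ 6.6332 ✓.


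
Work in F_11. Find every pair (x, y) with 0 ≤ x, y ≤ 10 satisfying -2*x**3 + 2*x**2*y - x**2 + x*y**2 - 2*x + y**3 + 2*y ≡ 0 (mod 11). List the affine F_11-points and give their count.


Affine F_11-points: {(0, 0), (0, 3), (0, 8), (1, 5), (2, 1), (2, 9), (2, 10), (3, 5), (3, 7), (6, 5), (6, 6), (7, 6), (9, 3), (9, 4), (9, 6), (10, 3)}; count = 16.

For each of the 121 pairs (x, y) ∈ F_11², evaluate f(x, y) mod 11. Record the zeros.
  x = 0: [0↦0, 1↦3, 2↦1, 3↦0, 4↦6, 5↦3, 6↦8, 7↦5, 8↦0, 9↦10, 10↦8]  zeros at y ∈ {0, 3, 8}
  x = 1: [0↦6, 1↦1, 2↦4, 3↦10, 4↦3, 5↦0, 6↦7, 7↦8, 8↦9, 9↦5, 10↦2]  zeros at y ∈ {5}
  x = 2: [0↦9, 1↦0, 2↦1, 3↦7, 4↦2, 5↦3, 6↦5, 7↦3, 8↦3, 9↦0, 10↦0]  zeros at y ∈ {1, 9, 10}
  x = 3: [0↦8, 1↦10, 2↦2, 3↦1, 4↦2, 5↦0, 6↦1, 7↦0, 8↦3, 9↦5, 10↦1]  zeros at y ∈ {5, 7}
  x = 4: [0↦2, 1↦8, 2↦6, 3↦2, 4↦2, 5↦1, 6↦5, 7↦9, 8↦8, 9↦8, 10↦4]  zeros at y ∈ ∅
  x = 5: [0↦1, 1↦4, 2↦1, 3↦9, 4↦1, 5↦5, 6↦5, 7↦7, 8↦6, 9↦8, 10↦8]  zeros at y ∈ ∅
  x = 6: [0↦4, 1↦8, 2↦8, 3↦10, 4↦9, 5↦0, 6↦0, 7↦4, 8↦7, 9↦4, 10↦1]  zeros at y ∈ {5, 6}
  x = 7: [0↦10, 1↦8, 2↦4, 3↦4, 4↦3, 5↦7, 6↦0, 7↦10, 8↦10, 9↦6, 10↦4]  zeros at y ∈ {6}
  x = 8: [0↦7, 1↦3, 2↦10, 3↦1, 4↦4, 5↦3, 6↦4, 7↦2, 8↦3, 9↦2, 10↦5]  zeros at y ∈ ∅
  x = 9: [0↦5, 1↦3, 2↦3, 3↦0, 4↦0, 5↦9, 6↦0, 7↦1, 8↦7, 9↦2, 10↦3]  zeros at y ∈ {3, 4, 6}
  x = 10: [0↦3, 1↦7, 2↦4, 3↦0, 4↦1, 5↦2, 6↦9, 7↦6, 8↦10, 9↦5, 10↦8]  zeros at y ∈ {3}
Collecting zeros: affine points = {(0, 0), (0, 3), (0, 8), (1, 5), (2, 1), (2, 9), (2, 10), (3, 5), (3, 7), (6, 5), (6, 6), (7, 6), (9, 3), (9, 4), (9, 6), (10, 3)}.
Total count |C(F_11)_aff| = 16.


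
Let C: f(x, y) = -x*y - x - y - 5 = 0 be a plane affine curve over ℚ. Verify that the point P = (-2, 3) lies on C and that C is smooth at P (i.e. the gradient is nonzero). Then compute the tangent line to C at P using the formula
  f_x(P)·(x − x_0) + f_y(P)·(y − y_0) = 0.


Tangent line at P: -4*x + y - 11 = 0.

Step 1: f(-2, 3) = 0, so P lies on C.
Step 2: partial derivatives
  f_x(x, y) = -y - 1, f_y(x, y) = -x - 1.
  f_x(P) = -4, f_y(P) = 1 (gradient nonzero, so P is smooth).
Step 3: tangent line at P: -4·(x − -2) + 1·(y − 3) = 0.
Expanding: -4*x + y - 11 = 0.


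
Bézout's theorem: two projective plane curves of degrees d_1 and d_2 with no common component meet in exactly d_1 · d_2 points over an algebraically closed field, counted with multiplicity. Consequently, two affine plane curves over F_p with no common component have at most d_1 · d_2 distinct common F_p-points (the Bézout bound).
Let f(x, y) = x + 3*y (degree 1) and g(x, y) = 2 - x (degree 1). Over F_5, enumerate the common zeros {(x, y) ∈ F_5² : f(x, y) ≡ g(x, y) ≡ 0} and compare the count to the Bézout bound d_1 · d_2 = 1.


Common zeros: {(2, 1)}; count = 1; Bézout bound = 1.

deg(f) = 1, deg(g) = 1, so Bézout bound = 1.
Scan x ∈ F_5. For each x, list the y ∈ F_5 with f(x, y) ≡ 0 and those with g(x, y) ≡ 0 (mod 5); the common zeros in that column are the intersection.
  x = 0: f ≡ 0 at y ∈ {0}; g ≡ 0 at y ∈ ∅; common: ∅.
  x = 1: f ≡ 0 at y ∈ {3}; g ≡ 0 at y ∈ ∅; common: ∅.
  x = 2: f ≡ 0 at y ∈ {1}; g ≡ 0 at y ∈ {0, 1, 2, 3, 4}; common: {1}.
  x = 3: f ≡ 0 at y ∈ {4}; g ≡ 0 at y ∈ ∅; common: ∅.
  x = 4: f ≡ 0 at y ∈ {2}; g ≡ 0 at y ∈ ∅; common: ∅.
Collecting: common zeros = {(2, 1)}, so the count is 1.
Comparison with the Bézout bound: 1 ≤ 1 = deg(f)·deg(g), as expected for curves with no common component (the bound is attained).


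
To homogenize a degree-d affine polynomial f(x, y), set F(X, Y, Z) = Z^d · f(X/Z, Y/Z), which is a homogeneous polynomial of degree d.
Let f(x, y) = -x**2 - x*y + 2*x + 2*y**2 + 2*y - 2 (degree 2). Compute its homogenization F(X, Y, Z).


F(X, Y, Z) = -X**2 - X*Y + 2*X*Z + 2*Y**2 + 2*Y*Z - 2*Z**2

deg(f) = 2.
Substitute x = X/Z, y = Y/Z into f, then multiply by Z^2.
  monomial -1·x^2·y^0 ↦ -1·X^2·Y^0·Z^0.
  monomial -1·x^1·y^1 ↦ -1·X^1·Y^1·Z^0.
  monomial 2·x^1·y^0 ↦ 2·X^1·Y^0·Z^1.
  monomial 2·x^0·y^2 ↦ 2·X^0·Y^2·Z^0.
  monomial 2·x^0·y^1 ↦ 2·X^0·Y^1·Z^1.
  monomial -2·x^0·y^0 ↦ -2·X^0·Y^0·Z^2.
Collecting: F(X, Y, Z) = -X**2 - X*Y + 2*X*Z + 2*Y**2 + 2*Y*Z - 2*Z**2.


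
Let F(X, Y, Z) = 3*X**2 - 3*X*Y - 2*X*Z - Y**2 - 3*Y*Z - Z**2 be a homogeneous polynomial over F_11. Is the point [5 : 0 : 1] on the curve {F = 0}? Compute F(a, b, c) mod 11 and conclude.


F(5,0,1) ≡ 9 (mod 11); P is NOT on the curve.

Evaluate F(5, 0, 1) term-by-term (mod 11).
  3*X**2 ↦ 3·25·1·1 = 75
  -3*X*Y ↦ -3·5·0·1 = 0
  -2*X*Z ↦ -2·5·1·1 = -10
  -Y**2 ↦ -1·1·0·1 = 0
  -3*Y*Z ↦ -3·1·0·1 = 0
  -Z**2 ↦ -1·1·1·1 = -1
Sum: F(5, 0, 1) = (75) + (0) + (-10) + (0) + (0) + (-1) = 64.
Reducing mod 11: 64 ≡ 9 (mod 11).
Since F(a, b, c) ≡ 9 ≠ 0 (mod 11), P does NOT lie on the curve.


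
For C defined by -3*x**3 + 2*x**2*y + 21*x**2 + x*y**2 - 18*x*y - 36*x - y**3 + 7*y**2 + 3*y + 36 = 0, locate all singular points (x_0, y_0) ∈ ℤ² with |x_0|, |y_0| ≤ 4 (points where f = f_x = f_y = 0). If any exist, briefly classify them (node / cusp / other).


Singular points: {(3, 3)}; classification: cusp.

Compute partial derivatives:
  f_x = -9*x**2 + 4*x*y + 42*x + y**2 - 18*y - 36.
  f_y = 2*x**2 + 2*x*y - 18*x - 3*y**2 + 14*y + 3.
Scan x_0 ∈ {−4, ..., 4}. For each x_0, f_y(x_0, y) is a polynomial in y; find its integer roots y ∈ {−4, ..., 4}, then test f_x and f at those candidates.
  x = -4: f_y(-4, y) = -3*y**2 + 6*y + 107; no integer root y with |y| ≤ 4.
  x = -3: f_y(-3, y) = -3*y**2 + 8*y + 75; no integer root y with |y| ≤ 4.
  x = -2: f_y(-2, y) = -3*y**2 + 10*y + 47; no integer root y with |y| ≤ 4.
  x = -1: f_y(-1, y) = -3*y**2 + 12*y + 23; no integer root y with |y| ≤ 4.
  x = 0: f_y(0, y) = -3*y**2 + 14*y + 3; no integer root y with |y| ≤ 4.
  x = 1: f_y(1, y) = -3*y**2 + 16*y - 13; vanishes at y ∈ {1}. (1, 1): f_x = -16 ≠ 0.
  x = 2: f_y(2, y) = -3*y**2 + 18*y - 25; no integer root y with |y| ≤ 4.
  x = 3: f_y(3, y) = -3*y**2 + 20*y - 33; vanishes at y ∈ {3}. (3, 3): f_x = 0, f = 0 — SINGULAR.
  x = 4: f_y(4, y) = -3*y**2 + 22*y - 37; no integer root y with |y| ≤ 4.
Only singular point on the grid: (3, 3).
Classify: substitute x = 3 + u, y = 3 + v and expand: f = -3*u**3 + 2*u**2*v + u*v**2 - v**3 + v**2.
No constant or linear terms (consistent with a singular point). Quadratic part: v**2. Cubic part: -3*u**3 + 2*u**2*v + u*v**2 - v**3.
The quadratic part v**2 is a perfect square, so there is a single (double) tangent line v = 0, i.e. y = 3. Restricting the cubic part to that line (v = 0) leaves -3*u**3 ≠ 0, so f is not divisible by v and the branch is v² ≈ 3*u**3 to lowest order — this is a cusp.
Classification: cusp.


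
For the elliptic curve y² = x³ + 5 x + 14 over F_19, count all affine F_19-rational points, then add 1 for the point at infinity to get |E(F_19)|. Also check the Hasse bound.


Affine points = {(1, 1), (1, 18), (9, 3), (9, 16), (10, 0), (12, 4), (12, 15), (14, 4), (14, 15), (15, 5), (15, 14)}; affine count = 11; |E(F_19)| = 12.

Discriminant check: Δ ∝ 4a³ + 27b² = 4·5³ + 27·14² = 4·125 + 27·196 ≡ 16 (mod 19). Nonzero ⇒ E is nonsingular.
For each x ∈ F_19, compute rhs = x³ + 5·x + 14 mod 19, then count y ∈ F_19 with y² ≡ rhs.
  x = 0: rhs = 14, matching y values: none (0 points).
  x = 1: rhs = 1, matching y values: 1, 18 (2 points).
  x = 2: rhs = 13, matching y values: none (0 points).
  x = 3: rhs = 18, matching y values: none (0 points).
  x = 4: rhs = 3, matching y values: none (0 points).
  x = 5: rhs = 12, matching y values: none (0 points).
  x = 6: rhs = 13, matching y values: none (0 points).
  x = 7: rhs = 12, matching y values: none (0 points).
  x = 8: rhs = 15, matching y values: none (0 points).
  x = 9: rhs = 9, matching y values: 3, 16 (2 points).
  x = 10: rhs = 0, matching y values: 0 (1 points).
  x = 11: rhs = 13, matching y values: none (0 points).
  x = 12: rhs = 16, matching y values: 4, 15 (2 points).
  x = 13: rhs = 15, matching y values: none (0 points).
  x = 14: rhs = 16, matching y values: 4, 15 (2 points).
  x = 15: rhs = 6, matching y values: 5, 14 (2 points).
  x = 16: rhs = 10, matching y values: none (0 points).
  x = 17: rhs = 15, matching y values: none (0 points).
  x = 18: rhs = 8, matching y values: none (0 points).
Total affine count: 11.
Full point count |E(F_19)| = 11 + 1 = 12.
Hasse bound: |12 − (19+1)| = |-8| = 8 ≤ 2√19 ≈ 8.7178 ✓.


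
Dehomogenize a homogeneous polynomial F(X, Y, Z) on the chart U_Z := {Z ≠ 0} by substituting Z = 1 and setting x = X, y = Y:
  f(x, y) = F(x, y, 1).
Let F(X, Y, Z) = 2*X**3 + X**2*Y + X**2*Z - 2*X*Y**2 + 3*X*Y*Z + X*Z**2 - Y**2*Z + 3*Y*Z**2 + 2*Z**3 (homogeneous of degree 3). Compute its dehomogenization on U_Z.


f(x, y) = 2*x**3 + x**2*y + x**2 - 2*x*y**2 + 3*x*y + x - y**2 + 3*y + 2

On U_Z we set Z = 1. Each monomial c·X^i·Y^j·Z^k in F becomes c·x^i·y^j·1^k = c·x^i·y^j.
Substituting Z = 1: F(X, Y, 1) = 2*x**3 + x**2*y + x**2 - 2*x*y**2 + 3*x*y + x - y**2 + 3*y + 2.
Note: deg(f) ≤ deg(F) = 3; strict inequality happens when F is divisible by Z (lost terms).


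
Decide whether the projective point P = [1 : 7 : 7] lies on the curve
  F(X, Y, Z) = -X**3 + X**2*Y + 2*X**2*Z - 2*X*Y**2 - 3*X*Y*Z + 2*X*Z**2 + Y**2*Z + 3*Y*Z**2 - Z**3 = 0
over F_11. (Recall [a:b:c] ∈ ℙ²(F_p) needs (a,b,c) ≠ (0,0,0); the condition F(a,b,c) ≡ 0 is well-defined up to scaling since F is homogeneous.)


F(1,7,7) ≡ 0 (mod 11); P is on the curve.

Evaluate F(1, 7, 7) term-by-term (mod 11).
  -X**3 ↦ -1·1·1·1 = -1
  X**2*Y ↦ 1·1·7·1 = 7
  2*X**2*Z ↦ 2·1·1·7 = 14
  -2*X*Y**2 ↦ -2·1·49·1 = -98
  -3*X*Y*Z ↦ -3·1·7·7 = -147
  2*X*Z**2 ↦ 2·1·1·49 = 98
  Y**2*Z ↦ 1·1·49·7 = 343
  3*Y*Z**2 ↦ 3·1·7·49 = 1029
  -Z**3 ↦ -1·1·1·343 = -343
Sum: F(1, 7, 7) = (-1) + (7) + (14) + (-98) + (-147) + (98) + (343) + (1029) + (-343) = 902.
Reducing mod 11: 902 ≡ 0 (mod 11).
Since F(a, b, c) ≡ 0 (mod 11), P lies on the curve.


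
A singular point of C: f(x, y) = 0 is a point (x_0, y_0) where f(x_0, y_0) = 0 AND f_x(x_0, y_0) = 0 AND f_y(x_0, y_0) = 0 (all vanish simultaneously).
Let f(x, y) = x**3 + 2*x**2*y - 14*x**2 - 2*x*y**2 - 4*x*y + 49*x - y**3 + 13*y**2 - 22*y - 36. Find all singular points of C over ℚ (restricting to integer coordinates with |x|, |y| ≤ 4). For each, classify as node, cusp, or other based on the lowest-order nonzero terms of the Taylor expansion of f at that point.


Singular points: {(3, 2)}; classification: node.

Compute partial derivatives:
  f_x = 3*x**2 + 4*x*y - 28*x - 2*y**2 - 4*y + 49.
  f_y = 2*x**2 - 4*x*y - 4*x - 3*y**2 + 26*y - 22.
Scan x_0 ∈ {−4, ..., 4}. For each x_0, f_y(x_0, y) is a polynomial in y; find its integer roots y ∈ {−4, ..., 4}, then test f_x and f at those candidates.
  x = -4: f_y(-4, y) = -3*y**2 + 42*y + 26; no integer root y with |y| ≤ 4.
  x = -3: f_y(-3, y) = -3*y**2 + 38*y + 8; no integer root y with |y| ≤ 4.
  x = -2: f_y(-2, y) = -3*y**2 + 34*y - 6; no integer root y with |y| ≤ 4.
  x = -1: f_y(-1, y) = -3*y**2 + 30*y - 16; no integer root y with |y| ≤ 4.
  x = 0: f_y(0, y) = -3*y**2 + 26*y - 22; no integer root y with |y| ≤ 4.
  x = 1: f_y(1, y) = -3*y**2 + 22*y - 24; no integer root y with |y| ≤ 4.
  x = 2: f_y(2, y) = -3*y**2 + 18*y - 22; no integer root y with |y| ≤ 4.
  x = 3: f_y(3, y) = -3*y**2 + 14*y - 16; vanishes at y ∈ {2}. (3, 2): f_x = 0, f = 0 — SINGULAR.
  x = 4: f_y(4, y) = -3*y**2 + 10*y - 6; no integer root y with |y| ≤ 4.
Only singular point on the grid: (3, 2).
Classify: substitute x = 3 + u, y = 2 + v and expand: f = u**3 + 2*u**2*v - u**2 - 2*u*v**2 - v**3 + v**2.
No constant or linear terms (consistent with a singular point). Quadratic part: -u**2 + v**2. Cubic part: u**3 + 2*u**2*v - 2*u*v**2 - v**3.
The quadratic part v**2 - u**2 = (v − u)(v + u) splits into two distinct linear factors, so there are two distinct tangent lines y − 2 = ±(x − 3) — this is a node (ordinary double point).
Classification: node.


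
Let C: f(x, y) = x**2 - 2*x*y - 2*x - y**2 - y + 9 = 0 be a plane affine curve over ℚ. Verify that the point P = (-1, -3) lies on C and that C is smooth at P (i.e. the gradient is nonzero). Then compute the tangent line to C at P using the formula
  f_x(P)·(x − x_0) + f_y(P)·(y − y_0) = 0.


Tangent line at P: 2*x + 7*y + 23 = 0.

Step 1: f(-1, -3) = 0, so P lies on C.
Step 2: partial derivatives
  f_x(x, y) = 2*x - 2*y - 2, f_y(x, y) = -2*x - 2*y - 1.
  f_x(P) = 2, f_y(P) = 7 (gradient nonzero, so P is smooth).
Step 3: tangent line at P: 2·(x − -1) + 7·(y − -3) = 0.
Expanding: 2*x + 7*y + 23 = 0.


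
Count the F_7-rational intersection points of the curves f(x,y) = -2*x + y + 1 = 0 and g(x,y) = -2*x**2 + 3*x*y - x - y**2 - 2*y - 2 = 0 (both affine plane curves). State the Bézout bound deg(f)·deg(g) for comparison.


Common zeros: {(5, 2)}; count = 1; Bézout bound = 2.

deg(f) = 1, deg(g) = 2, so Bézout bound = 2.
Scan x ∈ F_7. For each x, list the y ∈ F_7 with f(x, y) ≡ 0 and those with g(x, y) ≡ 0 (mod 7); the common zeros in that column are the intersection.
  x = 0: f ≡ 0 at y ∈ {6}; g ≡ 0 at y ∈ ∅; common: ∅.
  x = 1: f ≡ 0 at y ∈ {1}; g ≡ 0 at y ∈ {2, 6}; common: ∅.
  x = 2: f ≡ 0 at y ∈ {3}; g ≡ 0 at y ∈ ∅; common: ∅.
  x = 3: f ≡ 0 at y ∈ {5}; g ≡ 0 at y ∈ ∅; common: ∅.
  x = 4: f ≡ 0 at y ∈ {0}; g ≡ 0 at y ∈ {4, 6}; common: ∅.
  x = 5: f ≡ 0 at y ∈ {2}; g ≡ 0 at y ∈ {2, 4}; common: {2}.
  x = 6: f ≡ 0 at y ∈ {4}; g ≡ 0 at y ∈ ∅; common: ∅.
Collecting: common zeros = {(5, 2)}, so the count is 1.
Comparison with the Bézout bound: 1 ≤ 2 = deg(f)·deg(g), as expected for curves with no common component (the affine F_7-count falls short of the bound because intersections may lie at infinity, over extension fields, or carry multiplicity).


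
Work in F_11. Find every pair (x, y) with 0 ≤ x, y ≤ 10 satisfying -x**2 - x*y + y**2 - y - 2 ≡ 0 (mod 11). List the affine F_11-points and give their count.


Affine F_11-points: {(0, 2), (0, 10), (1, 3), (1, 10), (2, 7), (3, 0), (3, 4), (4, 1), (4, 4), (5, 8), (5, 9), (6, 1), (6, 6), (7, 3), (7, 5), (8, 0), (8, 9), (9, 2), (9, 8), (10, 5), (10, 6)}; count = 21.

For each of the 121 pairs (x, y) ∈ F_11², evaluate f(x, y) mod 11. Record the zeros.
  x = 0: [0↦9, 1↦9, 2↦0, 3↦4, 4↦10, 5↦7, 6↦6, 7↦7, 8↦10, 9↦4, 10↦0]  zeros at y ∈ {2, 10}
  x = 1: [0↦8, 1↦7, 2↦8, 3↦0, 4↦5, 5↦1, 6↦10, 7↦10, 8↦1, 9↦5, 10↦0]  zeros at y ∈ {3, 10}
  x = 2: [0↦5, 1↦3, 2↦3, 3↦5, 4↦9, 5↦4, 6↦1, 7↦0, 8↦1, 9↦4, 10↦9]  zeros at y ∈ {7}
  x = 3: [0↦0, 1↦8, 2↦7, 3↦8, 4↦0, 5↦5, 6↦1, 7↦10, 8↦10, 9↦1, 10↦5]  zeros at y ∈ {0, 4}
  x = 4: [0↦4, 1↦0, 2↦9, 3↦9, 4↦0, 5↦4, 6↦10, 7↦7, 8↦6, 9↦7, 10↦10]  zeros at y ∈ {1, 4}
  x = 5: [0↦6, 1↦1, 2↦9, 3↦8, 4↦9, 5↦1, 6↦6, 7↦2, 8↦0, 9↦0, 10↦2]  zeros at y ∈ {8, 9}
  x = 6: [0↦6, 1↦0, 2↦7, 3↦5, 4↦5, 5↦7, 6↦0, 7↦6, 8↦3, 9↦2, 10↦3]  zeros at y ∈ {1, 6}
  x = 7: [0↦4, 1↦8, 2↦3, 3↦0, 4↦10, 5↦0, 6↦3, 7↦8, 8↦4, 9↦2, 10↦2]  zeros at y ∈ {3, 5}
  x = 8: [0↦0, 1↦3, 2↦8, 3↦4, 4↦2, 5↦2, 6↦4, 7↦8, 8↦3, 9↦0, 10↦10]  zeros at y ∈ {0, 9}
  x = 9: [0↦5, 1↦7, 2↦0, 3↦6, 4↦3, 5↦2, 6↦3, 7↦6, 8↦0, 9↦7, 10↦5]  zeros at y ∈ {2, 8}
  x = 10: [0↦8, 1↦9, 2↦1, 3↦6, 4↦2, 5↦0, 6↦0, 7↦2, 8↦6, 9↦1, 10↦9]  zeros at y ∈ {5, 6}
Collecting zeros: affine points = {(0, 2), (0, 10), (1, 3), (1, 10), (2, 7), (3, 0), (3, 4), (4, 1), (4, 4), (5, 8), (5, 9), (6, 1), (6, 6), (7, 3), (7, 5), (8, 0), (8, 9), (9, 2), (9, 8), (10, 5), (10, 6)}.
Total count |C(F_11)_aff| = 21.


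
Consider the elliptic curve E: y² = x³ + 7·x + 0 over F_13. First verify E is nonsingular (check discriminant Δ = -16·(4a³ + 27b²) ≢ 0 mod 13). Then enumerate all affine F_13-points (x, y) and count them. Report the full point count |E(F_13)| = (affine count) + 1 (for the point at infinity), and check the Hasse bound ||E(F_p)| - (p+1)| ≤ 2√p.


Affine points = {(0, 0), (2, 3), (2, 10), (3, 3), (3, 10), (4, 1), (4, 12), (5, 2), (5, 11), (8, 3), (8, 10), (9, 5), (9, 8), (10, 2), (10, 11), (11, 2), (11, 11)}; affine count = 17; |E(F_13)| = 18.

Discriminant check: Δ ∝ 4a³ + 27b² = 4·7³ + 27·0² = 4·343 + 27·0 ≡ 7 (mod 13). Nonzero ⇒ E is nonsingular.
For each x ∈ F_13, compute rhs = x³ + 7·x + 0 mod 13, then count y ∈ F_13 with y² ≡ rhs.
  x = 0: rhs = 0, matching y values: 0 (1 points).
  x = 1: rhs = 8, matching y values: none (0 points).
  x = 2: rhs = 9, matching y values: 3, 10 (2 points).
  x = 3: rhs = 9, matching y values: 3, 10 (2 points).
  x = 4: rhs = 1, matching y values: 1, 12 (2 points).
  x = 5: rhs = 4, matching y values: 2, 11 (2 points).
  x = 6: rhs = 11, matching y values: none (0 points).
  x = 7: rhs = 2, matching y values: none (0 points).
  x = 8: rhs = 9, matching y values: 3, 10 (2 points).
  x = 9: rhs = 12, matching y values: 5, 8 (2 points).
  x = 10: rhs = 4, matching y values: 2, 11 (2 points).
  x = 11: rhs = 4, matching y values: 2, 11 (2 points).
  x = 12: rhs = 5, matching y values: none (0 points).
Total affine count: 17.
Full point count |E(F_13)| = 17 + 1 = 18.
Hasse bound: |18 − (13+1)| = |4| = 4 ≤ 2√13 ≈ 7.2111 ✓.


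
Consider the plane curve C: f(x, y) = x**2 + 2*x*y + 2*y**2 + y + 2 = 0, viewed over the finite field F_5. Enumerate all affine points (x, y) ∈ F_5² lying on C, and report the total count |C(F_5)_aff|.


Affine F_5-points: {(0, 1), (1, 3), (3, 1), (3, 3)}; count = 4.

For each of the 25 pairs (x, y) ∈ F_5², evaluate f(x, y) mod 5. Record the zeros.
  x = 0: [0↦2, 1↦0, 2↦2, 3↦3, 4↦3]  zeros at y ∈ {1}
  x = 1: [0↦3, 1↦3, 2↦2, 3↦0, 4↦2]  zeros at y ∈ {3}
  x = 2: [0↦1, 1↦3, 2↦4, 3↦4, 4↦3]  zeros at y ∈ ∅
  x = 3: [0↦1, 1↦0, 2↦3, 3↦0, 4↦1]  zeros at y ∈ {1, 3}
  x = 4: [0↦3, 1↦4, 2↦4, 3↦3, 4↦1]  zeros at y ∈ ∅
Collecting zeros: affine points = {(0, 1), (1, 3), (3, 1), (3, 3)}.
Total count |C(F_5)_aff| = 4.


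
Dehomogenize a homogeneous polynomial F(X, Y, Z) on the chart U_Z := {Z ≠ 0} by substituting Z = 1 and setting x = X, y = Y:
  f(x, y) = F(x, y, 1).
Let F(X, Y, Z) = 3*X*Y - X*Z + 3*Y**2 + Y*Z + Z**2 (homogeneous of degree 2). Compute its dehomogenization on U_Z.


f(x, y) = 3*x*y - x + 3*y**2 + y + 1

On U_Z we set Z = 1. Each monomial c·X^i·Y^j·Z^k in F becomes c·x^i·y^j·1^k = c·x^i·y^j.
Substituting Z = 1: F(X, Y, 1) = 3*x*y - x + 3*y**2 + y + 1.
Note: deg(f) ≤ deg(F) = 2; strict inequality happens when F is divisible by Z (lost terms).


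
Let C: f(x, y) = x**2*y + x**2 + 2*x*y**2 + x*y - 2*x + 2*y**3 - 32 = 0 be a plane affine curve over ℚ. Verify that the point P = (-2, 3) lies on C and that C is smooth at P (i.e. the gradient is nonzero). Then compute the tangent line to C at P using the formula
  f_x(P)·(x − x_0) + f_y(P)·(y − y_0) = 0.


Tangent line at P: 3*x + 32*y - 90 = 0.

Step 1: f(-2, 3) = 0, so P lies on C.
Step 2: partial derivatives
  f_x(x, y) = 2*x*y + 2*x + 2*y**2 + y - 2, f_y(x, y) = x**2 + 4*x*y + x + 6*y**2.
  f_x(P) = 3, f_y(P) = 32 (gradient nonzero, so P is smooth).
Step 3: tangent line at P: 3·(x − -2) + 32·(y − 3) = 0.
Expanding: 3*x + 32*y - 90 = 0.


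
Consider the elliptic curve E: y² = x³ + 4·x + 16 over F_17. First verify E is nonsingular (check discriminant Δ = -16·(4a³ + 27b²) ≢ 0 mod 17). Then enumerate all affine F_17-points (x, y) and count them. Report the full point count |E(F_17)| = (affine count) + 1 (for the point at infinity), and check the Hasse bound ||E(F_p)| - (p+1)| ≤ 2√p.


Affine points = {(0, 4), (0, 13), (1, 2), (1, 15), (2, 7), (2, 10), (3, 2), (3, 15), (5, 5), (5, 12), (6, 1), (6, 16), (7, 8), (7, 9), (8, 4), (8, 13), (9, 4), (9, 13), (10, 6), (10, 11), (13, 2), (13, 15), (15, 0)}; affine count = 23; |E(F_17)| = 24.

Discriminant check: Δ ∝ 4a³ + 27b² = 4·4³ + 27·16² = 4·64 + 27·256 ≡ 11 (mod 17). Nonzero ⇒ E is nonsingular.
For each x ∈ F_17, compute rhs = x³ + 4·x + 16 mod 17, then count y ∈ F_17 with y² ≡ rhs.
  x = 0: rhs = 16, matching y values: 4, 13 (2 points).
  x = 1: rhs = 4, matching y values: 2, 15 (2 points).
  x = 2: rhs = 15, matching y values: 7, 10 (2 points).
  x = 3: rhs = 4, matching y values: 2, 15 (2 points).
  x = 4: rhs = 11, matching y values: none (0 points).
  x = 5: rhs = 8, matching y values: 5, 12 (2 points).
  x = 6: rhs = 1, matching y values: 1, 16 (2 points).
  x = 7: rhs = 13, matching y values: 8, 9 (2 points).
  x = 8: rhs = 16, matching y values: 4, 13 (2 points).
  x = 9: rhs = 16, matching y values: 4, 13 (2 points).
  x = 10: rhs = 2, matching y values: 6, 11 (2 points).
  x = 11: rhs = 14, matching y values: none (0 points).
  x = 12: rhs = 7, matching y values: none (0 points).
  x = 13: rhs = 4, matching y values: 2, 15 (2 points).
  x = 14: rhs = 11, matching y values: none (0 points).
  x = 15: rhs = 0, matching y values: 0 (1 points).
  x = 16: rhs = 11, matching y values: none (0 points).
Total affine count: 23.
Full point count |E(F_17)| = 23 + 1 = 24.
Hasse bound: |24 − (17+1)| = |6| = 6 ≤ 2√17 ≈ 8.2462 ✓.


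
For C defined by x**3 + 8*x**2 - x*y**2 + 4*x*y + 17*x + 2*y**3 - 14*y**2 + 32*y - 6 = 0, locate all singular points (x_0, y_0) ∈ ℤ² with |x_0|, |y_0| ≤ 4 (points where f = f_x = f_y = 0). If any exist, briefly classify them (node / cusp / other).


Singular points: {(-3, 2)}; classification: node.

Compute partial derivatives:
  f_x = 3*x**2 + 16*x - y**2 + 4*y + 17.
  f_y = -2*x*y + 4*x + 6*y**2 - 28*y + 32.
Scan x_0 ∈ {−4, ..., 4}. For each x_0, f_y(x_0, y) is a polynomial in y; find its integer roots y ∈ {−4, ..., 4}, then test f_x and f at those candidates.
  x = -4: f_y(-4, y) = 6*y**2 - 20*y + 16; vanishes at y ∈ {2}. (-4, 2): f_x = 5 ≠ 0.
  x = -3: f_y(-3, y) = 6*y**2 - 22*y + 20; vanishes at y ∈ {2}. (-3, 2): f_x = 0, f = 0 — SINGULAR.
  x = -2: f_y(-2, y) = 6*y**2 - 24*y + 24; vanishes at y ∈ {2}. (-2, 2): f_x = 1 ≠ 0.
  x = -1: f_y(-1, y) = 6*y**2 - 26*y + 28; vanishes at y ∈ {2}. (-1, 2): f_x = 8 ≠ 0.
  x = 0: f_y(0, y) = 6*y**2 - 28*y + 32; vanishes at y ∈ {2}. (0, 2): f_x = 21 ≠ 0.
  x = 1: f_y(1, y) = 6*y**2 - 30*y + 36; vanishes at y ∈ {2, 3}. (1, 2): f_x = 40 ≠ 0; (1, 3): f_x = 39 ≠ 0.
  x = 2: f_y(2, y) = 6*y**2 - 32*y + 40; vanishes at y ∈ {2}. (2, 2): f_x = 65 ≠ 0.
  x = 3: f_y(3, y) = 6*y**2 - 34*y + 44; vanishes at y ∈ {2}. (3, 2): f_x = 96 ≠ 0.
  x = 4: f_y(4, y) = 6*y**2 - 36*y + 48; vanishes at y ∈ {2, 4}. (4, 2): f_x = 133 ≠ 0; (4, 4): f_x = 129 ≠ 0.
Only singular point on the grid: (-3, 2).
Classify: substitute x = -3 + u, y = 2 + v and expand: f = u**3 - u**2 - u*v**2 + 2*v**3 + v**2.
No constant or linear terms (consistent with a singular point). Quadratic part: -u**2 + v**2. Cubic part: u**3 - u*v**2 + 2*v**3.
The quadratic part v**2 - u**2 = (v − u)(v + u) splits into two distinct linear factors, so there are two distinct tangent lines y − 2 = ±(x − -3) — this is a node (ordinary double point).
Classification: node.
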